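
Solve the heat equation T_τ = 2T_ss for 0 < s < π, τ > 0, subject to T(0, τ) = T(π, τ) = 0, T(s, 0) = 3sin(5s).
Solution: Using separation of variables T = X(s)G(τ):
Eigenfunctions: sin(ns), n = 1, 2, 3, ...
General solution: T(s, τ) = Σ c_n sin(ns) exp(-2n² τ)
Matching T(s,0) = 3sin(5s) term by term: c_5=3.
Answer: T(s, τ) = 3exp(-50τ)sin(5s)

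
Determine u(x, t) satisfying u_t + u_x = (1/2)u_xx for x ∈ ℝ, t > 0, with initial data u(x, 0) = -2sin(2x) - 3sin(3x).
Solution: Change to a moving frame: let η = x - t, σ = t and write u(x,t) = w(η,σ).
By the chain rule u_t = w_σ - w_η, u_x = w_η, u_xx = w_ηη.
Then u_t + u_x = w_σ: the advection term cancels and the PDE becomes the heat equation w_σ = (1/2)w_ηη on η ∈ ℝ.
Initial data: w(η,0) = u(η,0) = -2sin(2η) - 3sin(3η).
On η ∈ ℝ each mode satisfies (sin(nη))″ = -n² sin(nη), so exp(-n²σ/2) sin(nη) solves the heat equation; by superposition w(η,σ) = Σ c_n exp(-n²σ/2) sin(nη).
Reading off the coefficients: c_2=-2, c_3=-3, so w(η,σ) = -2exp(-2σ)sin(2η) - 3exp(-9σ/2)sin(3η).
Substituting back η = x - t, σ = t: u(x,t) = w(x - t, t).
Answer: u(x, t) = 2exp(-2t)sin(2t - 2x) + 3exp(-9t/2)sin(3t - 3x)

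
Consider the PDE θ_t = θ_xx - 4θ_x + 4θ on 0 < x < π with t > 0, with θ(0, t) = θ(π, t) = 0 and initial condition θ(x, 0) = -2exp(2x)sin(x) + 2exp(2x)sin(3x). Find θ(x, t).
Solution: Substitute θ = exp(2x)u, i.e. u = exp(-2x)θ.
By the product rule, θ_x = exp(2x)(u_x + 2u), θ_xx = exp(2x)(u_xx + 4u_x + 4u), θ_t = exp(2x)u_t.
Substituting into the PDE and dividing by exp(2x): u_t = (u_xx + 4u_x + 4u) - 4(u_x + 2u) + 4u.
The lower-order terms cancel, leaving the standard heat equation u_t = u_xx.
Initial data for u: u(x,0) = exp(-2x)θ(x,0) = -2sin(x) + 2sin(3x). The boundary conditions carry over: u(0,t) = u(π,t) = 0.
Solve for u:
  Using separation of variables u = X(x)G(t):
  Eigenfunctions: sin(nx), n = 1, 2, 3, ...
  General solution: u(x, t) = Σ c_n sin(nx) exp(-n² t)
  Matching u(x,0) = -2sin(x) + 2sin(3x) term by term: c_1=-2, c_3=2.
Hence u(x,t) = -2exp(-t)sin(x) + 2exp(-9t)sin(3x).
Transform back: θ(x,t) = exp(2x)u(x,t).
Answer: θ(x, t) = -2exp(-t)exp(2x)sin(x) + 2exp(-9t)exp(2x)sin(3x)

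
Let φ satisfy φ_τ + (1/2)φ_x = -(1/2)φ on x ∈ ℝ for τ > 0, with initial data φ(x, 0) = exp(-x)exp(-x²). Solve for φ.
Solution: Substitute φ = exp(-x)u, i.e. u = exp(x)φ.
By the product rule, φ_x = exp(-x)(u_x - u), φ_τ = exp(-x)u_τ.
Substituting into the PDE and dividing by exp(-x): u_τ + (1/2)(u_x - u) = -(1/2)u.
The lower-order terms cancel, leaving the standard advection equation u_τ + (1/2)u_x = 0.
Initial data for u: u(x,0) = exp(x)φ(x,0) = exp(-x²).
Solve for u:
  By method of characteristics (waves move right with speed 1/2):
  Along characteristics x - (1/2)τ = const, u is constant, so u(x,τ) = f(x - (1/2)τ) with f = u(·, 0).
Hence u(x,τ) = exp(-(x - τ/2)²).
Transform back: φ(x,τ) = exp(-x)u(x,τ).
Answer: φ(x, τ) = exp(-x)exp(-(x - τ/2)²)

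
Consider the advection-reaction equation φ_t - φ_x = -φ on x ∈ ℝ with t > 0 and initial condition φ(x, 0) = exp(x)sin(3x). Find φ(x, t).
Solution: Substitute φ = exp(x)u, i.e. u = exp(-x)φ.
By the product rule, φ_x = exp(x)(u_x + u), φ_t = exp(x)u_t.
Substituting into the PDE and dividing by exp(x): u_t - (u_x + u) = -u.
The lower-order terms cancel, leaving the standard advection equation u_t - u_x = 0.
Initial data for u: u(x,0) = exp(-x)φ(x,0) = sin(3x).
Solve for u:
  By method of characteristics (waves move left with speed 1):
  Along characteristics x + t = const, u is constant, so u(x,t) = f(x + t) with f = u(·, 0).
Hence u(x,t) = sin(3t + 3x).
Transform back: φ(x,t) = exp(x)u(x,t).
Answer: φ(x, t) = exp(x)sin(3t + 3x)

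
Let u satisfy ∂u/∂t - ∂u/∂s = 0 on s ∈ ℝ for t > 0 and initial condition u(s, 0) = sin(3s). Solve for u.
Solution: By method of characteristics (waves move left with speed 1):
Along characteristics s + t = const, u is constant, so u(s,t) = f(s + t) with f = u(·, 0).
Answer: u(s, t) = sin(3s + 3t)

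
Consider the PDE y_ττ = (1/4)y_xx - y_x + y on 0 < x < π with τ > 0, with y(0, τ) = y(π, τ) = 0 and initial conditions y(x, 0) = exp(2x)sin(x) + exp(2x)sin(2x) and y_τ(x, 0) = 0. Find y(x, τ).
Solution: Substitute y = exp(2x)u, i.e. u = exp(-2x)y.
By the product rule, y_x = exp(2x)(u_x + 2u), y_xx = exp(2x)(u_xx + 4u_x + 4u), y_ττ = exp(2x)u_ττ.
Substituting into the PDE and dividing by exp(2x): u_ττ = (1/4)(u_xx + 4u_x + 4u) - (u_x + 2u) + u.
The lower-order terms cancel, leaving the standard wave equation u_ττ = (1/4)u_xx.
Initial data for u: u(x,0) = exp(-2x)y(x,0) = sin(x) + sin(2x); u_τ(x,0) = exp(-2x)y_τ(x,0) = 0. The boundary conditions carry over: u(0,τ) = u(π,τ) = 0.
Solve for u:
  Using separation of variables u = X(x)T(τ):
  Eigenfunctions: sin(nx), n = 1, 2, 3, ...
  General solution: u(x, τ) = Σ [A_n cos(n τ/2) + B_n sin(n τ/2)] sin(nx)
  From u(x,0) = sin(x) + sin(2x): A_1=1, A_2=1. From u_τ(x,0) = 0: all B_n = 0.
Hence u(x,τ) = sin(x)cos(τ/2) + sin(2x)cos(τ).
Transform back: y(x,τ) = exp(2x)u(x,τ).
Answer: y(x, τ) = exp(2x)sin(x)cos(τ/2) + exp(2x)sin(2x)cos(τ)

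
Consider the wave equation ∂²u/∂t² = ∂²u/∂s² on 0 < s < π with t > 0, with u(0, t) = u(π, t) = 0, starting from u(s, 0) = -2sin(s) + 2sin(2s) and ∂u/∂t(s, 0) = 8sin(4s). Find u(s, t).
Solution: Separating variables: u = Σ [A_n cos(ω_n t) + B_n sin(ω_n t)] sin(ns), ω_n = n. From ICs (B_n = velocity coefficient / ω_n): A_1=-2, A_2=2, B_4=2.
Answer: u(s, t) = -2sin(s)cos(t) + 2sin(2s)cos(2t) + 2sin(4s)sin(4t)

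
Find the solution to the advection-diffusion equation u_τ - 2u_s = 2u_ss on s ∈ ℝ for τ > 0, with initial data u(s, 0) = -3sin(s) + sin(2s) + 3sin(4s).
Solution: Moving frame: η = s + 2τ, σ = τ, u = w(η,σ), so u_τ = w_σ + 2w_η and u_ss = w_ηη.
Hence u_τ - 2u_s = w_σ and the PDE becomes the heat equation w_σ = 2w_ηη on η ∈ ℝ.
Initial data: w(η,0) = u(η,0) = -3sin(η) + sin(2η) + 3sin(4η). Each mode sin(nη) decays as exp(-2n²σ) on ℝ, so w(η,σ) = Σ c_n exp(-2n²σ) sin(nη) with c_1=-3, c_2=1, c_4=3: w(η,σ) = -3exp(-2σ)sin(η) + exp(-8σ)sin(2η) + 3exp(-32σ)sin(4η).
Substituting back: u(s,τ) = w(s + 2τ, τ).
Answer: u(s, τ) = -3exp(-2τ)sin(s + 2τ) + exp(-8τ)sin(2s + 4τ) + 3exp(-32τ)sin(4s + 8τ)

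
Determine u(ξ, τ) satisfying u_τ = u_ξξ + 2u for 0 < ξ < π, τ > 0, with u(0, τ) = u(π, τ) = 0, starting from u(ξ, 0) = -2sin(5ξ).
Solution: Substitute u = exp(2τ)w, i.e. w = exp(-2τ)u.
By the product rule, u_τ = exp(2τ)(w_τ + 2w), u_ξξ = exp(2τ)w_ξξ.
Substituting into the PDE and dividing by exp(2τ): w_τ + 2w = w_ξξ + 2w.
The lower-order terms cancel, leaving the standard heat equation w_τ = w_ξξ.
Initial data for w: w(ξ,0) = u(ξ,0) = -2sin(5ξ). The boundary conditions carry over: w(0,τ) = w(π,τ) = 0.
Solve for w:
  Using separation of variables w = X(ξ)T(τ):
  Eigenfunctions: sin(nξ), n = 1, 2, 3, ...
  General solution: w(ξ, τ) = Σ c_n sin(nξ) exp(-n² τ)
  Matching w(ξ,0) = -2sin(5ξ) term by term: c_5=-2.
Hence w(ξ,τ) = -2exp(-25τ)sin(5ξ).
Transform back: u(ξ,τ) = exp(2τ)w(ξ,τ).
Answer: u(ξ, τ) = -2exp(-23τ)sin(5ξ)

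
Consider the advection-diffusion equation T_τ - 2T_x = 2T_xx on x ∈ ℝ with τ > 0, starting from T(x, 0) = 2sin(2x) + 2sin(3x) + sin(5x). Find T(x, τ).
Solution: Moving frame: η = x + 2τ, σ = τ, T = u(η,σ), so T_τ = u_σ + 2u_η and T_xx = u_ηη.
Hence T_τ - 2T_x = u_σ and the PDE becomes the heat equation u_σ = 2u_ηη on η ∈ ℝ.
Initial data: u(η,0) = T(η,0) = 2sin(2η) + 2sin(3η) + sin(5η). Each mode sin(nη) decays as exp(-2n²σ) on ℝ, so u(η,σ) = Σ c_n exp(-2n²σ) sin(nη) with c_2=2, c_3=2, c_5=1: u(η,σ) = 2exp(-8σ)sin(2η) + 2exp(-18σ)sin(3η) + exp(-50σ)sin(5η).
Substituting back: T(x,τ) = u(x + 2τ, τ).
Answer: T(x, τ) = 2exp(-8τ)sin(2x + 4τ) + 2exp(-18τ)sin(3x + 6τ) + exp(-50τ)sin(5x + 10τ)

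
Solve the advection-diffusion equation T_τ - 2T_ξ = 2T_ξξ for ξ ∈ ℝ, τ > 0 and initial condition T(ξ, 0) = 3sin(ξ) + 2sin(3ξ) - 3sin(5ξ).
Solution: Change to a moving frame: let η = ξ + 2τ, σ = τ and write T(ξ,τ) = u(η,σ).
By the chain rule T_τ = u_σ + 2u_η, T_ξ = u_η, T_ξξ = u_ηη.
Then T_τ - 2T_ξ = u_σ: the advection term cancels and the PDE becomes the heat equation u_σ = 2u_ηη on η ∈ ℝ.
Initial data: u(η,0) = T(η,0) = 3sin(η) + 2sin(3η) - 3sin(5η).
On η ∈ ℝ each mode satisfies (sin(nη))″ = -n² sin(nη), so exp(-2n²σ) sin(nη) solves the heat equation; by superposition u(η,σ) = Σ c_n exp(-2n²σ) sin(nη).
Reading off the coefficients: c_1=3, c_3=2, c_5=-3, so u(η,σ) = 3exp(-2σ)sin(η) + 2exp(-18σ)sin(3η) - 3exp(-50σ)sin(5η).
Substituting back η = ξ + 2τ, σ = τ: T(ξ,τ) = u(ξ + 2τ, τ).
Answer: T(ξ, τ) = 3exp(-2τ)sin(ξ + 2τ) + 2exp(-18τ)sin(3ξ + 6τ) - 3exp(-50τ)sin(5ξ + 10τ)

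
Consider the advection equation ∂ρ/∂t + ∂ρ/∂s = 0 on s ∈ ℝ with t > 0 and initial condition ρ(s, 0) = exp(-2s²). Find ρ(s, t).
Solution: By method of characteristics (waves move right with speed 1):
Along characteristics s - t = const, ρ is constant, so ρ(s,t) = f(s - t) with f = ρ(·, 0).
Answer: ρ(s, t) = exp(-2(s - t)²)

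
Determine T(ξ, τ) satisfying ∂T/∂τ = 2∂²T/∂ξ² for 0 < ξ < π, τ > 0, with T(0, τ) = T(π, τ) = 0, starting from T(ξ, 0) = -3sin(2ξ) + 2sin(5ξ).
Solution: Separating variables: T = Σ c_n exp(-2n²τ) sin(nξ). From T(ξ,0) = -3sin(2ξ) + 2sin(5ξ): c_2=-3, c_5=2.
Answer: T(ξ, τ) = -3exp(-8τ)sin(2ξ) + 2exp(-50τ)sin(5ξ)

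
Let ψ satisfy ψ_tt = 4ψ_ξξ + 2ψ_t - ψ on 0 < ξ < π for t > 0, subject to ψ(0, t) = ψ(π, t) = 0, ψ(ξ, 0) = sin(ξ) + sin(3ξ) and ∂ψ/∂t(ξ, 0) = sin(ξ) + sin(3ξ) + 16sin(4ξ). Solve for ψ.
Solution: Substitute ψ = exp(t)u.
Then ψ_t = exp(t)(u_t + u), ψ_tt = exp(t)(u_tt + 2u_t + u), ψ_ξξ = exp(t)u_ξξ; substituting and dividing by exp(t), the lower-order terms cancel: u_tt = 4u_ξξ (standard wave equation).
Data for u: u(ξ,0) = ψ(ξ,0) = sin(ξ) + sin(3ξ); u_t(ξ,0) = ψ_t(ξ,0) - ψ(ξ,0) = 16sin(4ξ). The boundary conditions carry over: u(0,t) = u(π,t) = 0.
Separating variables: u = Σ [A_n cos(ω_n t) + B_n sin(ω_n t)] sin(nξ), ω_n = 2n. From ICs (B_n = velocity coefficient / ω_n): A_1=1, A_3=1, B_4=2.
So u(ξ,t) = 2sin(8t)sin(4ξ) + sin(ξ)cos(2t) + sin(3ξ)cos(6t), and ψ(ξ,t) = exp(t)u(ξ,t).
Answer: ψ(ξ, t) = 2exp(t)sin(8t)sin(4ξ) + exp(t)sin(ξ)cos(2t) + exp(t)sin(3ξ)cos(6t)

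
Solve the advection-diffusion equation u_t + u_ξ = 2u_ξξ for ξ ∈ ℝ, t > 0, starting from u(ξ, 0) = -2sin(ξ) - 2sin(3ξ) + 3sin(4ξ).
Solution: Moving frame: η = ξ - t, σ = t, u = w(η,σ), so u_t = w_σ - w_η and u_ξξ = w_ηη.
Hence u_t + u_ξ = w_σ and the PDE becomes the heat equation w_σ = 2w_ηη on η ∈ ℝ.
Initial data: w(η,0) = u(η,0) = -2sin(η) - 2sin(3η) + 3sin(4η). Each mode sin(nη) decays as exp(-2n²σ) on ℝ, so w(η,σ) = Σ c_n exp(-2n²σ) sin(nη) with c_1=-2, c_3=-2, c_4=3: w(η,σ) = -2exp(-2σ)sin(η) - 2exp(-18σ)sin(3η) + 3exp(-32σ)sin(4η).
Substituting back: u(ξ,t) = w(ξ - t, t).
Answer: u(ξ, t) = 2exp(-2t)sin(t - ξ) + 2exp(-18t)sin(3t - 3ξ) - 3exp(-32t)sin(4t - 4ξ)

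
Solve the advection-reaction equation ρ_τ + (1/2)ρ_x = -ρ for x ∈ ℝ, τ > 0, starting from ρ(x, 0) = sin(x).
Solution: Substitute ρ = exp(-τ)u.
Then ρ_τ = exp(-τ)(u_τ - u), ρ_x = exp(-τ)u_x; substituting and dividing by exp(-τ), the lower-order terms cancel: u_τ + (1/2)u_x = 0 (standard advection equation).
Data for u: u(x,0) = ρ(x,0) = sin(x).
By characteristics (dx/dτ = 1/2), u(x,τ) = f(x - (1/2)τ) with f = u(·, 0).
So u(x,τ) = sin(x - τ/2), and ρ(x,τ) = exp(-τ)u(x,τ).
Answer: ρ(x, τ) = exp(-τ)sin(x - τ/2)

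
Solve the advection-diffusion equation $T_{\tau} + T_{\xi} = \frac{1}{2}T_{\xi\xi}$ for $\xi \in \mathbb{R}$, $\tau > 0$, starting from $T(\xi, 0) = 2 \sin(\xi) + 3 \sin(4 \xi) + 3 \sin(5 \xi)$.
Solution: Change to a moving frame: let $\eta = \xi - \tau$, $\sigma = \tau$ and write $T(\xi,\tau) = u(\eta,\sigma)$.
By the chain rule $T_{\tau} = u_{\sigma} - u_{\eta}$, $T_{\xi} = u_{\eta}$, $T_{\xi\xi} = u_{\eta\eta}$.
Then $T_{\tau} + T_{\xi} = u_{\sigma}$: the advection term cancels and the PDE becomes the heat equation $u_{\sigma} = \frac{1}{2}u_{\eta\eta}$ on $\eta \in \mathbb{R}$.
Initial data: $u(\eta,0) = T(\eta,0) = 2 \sin(\eta) + 3 \sin(4 \eta) + 3 \sin(5 \eta)$.
On $\eta \in \mathbb{R}$ each mode satisfies $(\sin(n\eta))'' = -n^2 \sin(n\eta)$, so $e^{-n^2\sigma/2} \sin(n\eta)$ solves the heat equation; by superposition $u(\eta,\sigma) = \sum c_n e^{-n^2\sigma/2} \sin(n\eta)$.
Reading off the coefficients: $c_1=2, c_4=3, c_5=3$, so $u(\eta,\sigma) = 3 e^{-8 \sigma} \sin(4 \eta) + 2 e^{-\sigma/2} \sin(\eta) + 3 e^{-25 \sigma/2} \sin(5 \eta)$.
Substituting back $\eta = \xi - \tau$, $\sigma = \tau$: $T(\xi,\tau) = u(\xi - \tau, \tau)$.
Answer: $T(\xi, \tau) = -3 e^{-8 \tau} \sin(4 \tau - 4 \xi) - 2 e^{-\tau/2} \sin(\tau - \xi) - 3 e^{-25 \tau/2} \sin(5 \tau - 5 \xi)$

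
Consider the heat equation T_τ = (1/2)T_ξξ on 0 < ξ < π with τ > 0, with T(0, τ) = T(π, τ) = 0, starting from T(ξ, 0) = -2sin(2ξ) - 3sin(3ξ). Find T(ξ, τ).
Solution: Separating variables: T = Σ c_n exp(-n²τ/2) sin(nξ). From T(ξ,0) = -2sin(2ξ) - 3sin(3ξ): c_2=-2, c_3=-3.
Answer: T(ξ, τ) = -2exp(-2τ)sin(2ξ) - 3exp(-9τ/2)sin(3ξ)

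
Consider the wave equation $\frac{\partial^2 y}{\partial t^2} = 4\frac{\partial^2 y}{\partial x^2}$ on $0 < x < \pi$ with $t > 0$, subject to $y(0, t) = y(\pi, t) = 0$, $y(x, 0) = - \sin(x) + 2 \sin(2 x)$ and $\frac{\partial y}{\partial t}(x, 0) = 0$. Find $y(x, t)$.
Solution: Separating variables: $y = \sum [A_n \cos(\omega_n t) + B_n \sin(\omega_n t)] \sin(nx)$, $\omega_n = 2n$. From ICs: $A_1=-1, A_2=2$.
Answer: $y(x, t) = - \sin(x) \cos(2 t) + 2 \sin(2 x) \cos(4 t)$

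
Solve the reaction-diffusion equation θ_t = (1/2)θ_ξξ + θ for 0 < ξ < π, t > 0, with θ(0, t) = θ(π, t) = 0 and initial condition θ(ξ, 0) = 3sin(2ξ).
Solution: Substitute θ = exp(t)u, i.e. u = exp(-t)θ.
By the product rule, θ_t = exp(t)(u_t + u), θ_ξξ = exp(t)u_ξξ.
Substituting into the PDE and dividing by exp(t): u_t + u = (1/2)u_ξξ + u.
The lower-order terms cancel, leaving the standard heat equation u_t = (1/2)u_ξξ.
Initial data for u: u(ξ,0) = θ(ξ,0) = 3sin(2ξ). The boundary conditions carry over: u(0,t) = u(π,t) = 0.
Solve for u:
  Using separation of variables u = X(ξ)G(t):
  Eigenfunctions: sin(nξ), n = 1, 2, 3, ...
  General solution: u(ξ, t) = Σ c_n sin(nξ) exp(-n² t/2)
  Matching u(ξ,0) = 3sin(2ξ) term by term: c_2=3.
Hence u(ξ,t) = 3exp(-2t)sin(2ξ).
Transform back: θ(ξ,t) = exp(t)u(ξ,t).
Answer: θ(ξ, t) = 3exp(-t)sin(2ξ)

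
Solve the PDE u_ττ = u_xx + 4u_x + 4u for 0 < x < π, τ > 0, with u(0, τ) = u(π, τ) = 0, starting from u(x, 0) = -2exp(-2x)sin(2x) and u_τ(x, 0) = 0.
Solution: Substitute u = exp(-2x)w.
Then u_x = exp(-2x)(w_x - 2w), u_xx = exp(-2x)(w_xx - 4w_x + 4w), u_ττ = exp(-2x)w_ττ; substituting and dividing by exp(-2x), the lower-order terms cancel: w_ττ = w_xx (standard wave equation).
Data for w: w(x,0) = exp(2x)u(x,0) = -2sin(2x); w_τ(x,0) = exp(2x)u_τ(x,0) = 0. The boundary conditions carry over: w(0,τ) = w(π,τ) = 0.
Separating variables: w = Σ [A_n cos(ω_n τ) + B_n sin(ω_n τ)] sin(nx), ω_n = n. From ICs: A_2=-2.
So w(x,τ) = -2sin(2x)cos(2τ), and u(x,τ) = exp(-2x)w(x,τ).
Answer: u(x, τ) = -2exp(-2x)sin(2x)cos(2τ)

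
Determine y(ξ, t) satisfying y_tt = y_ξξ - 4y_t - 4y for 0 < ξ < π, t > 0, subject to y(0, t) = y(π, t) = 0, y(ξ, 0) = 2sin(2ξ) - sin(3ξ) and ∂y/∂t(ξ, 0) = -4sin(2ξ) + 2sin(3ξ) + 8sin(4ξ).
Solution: Substitute y = exp(-2t)u.
Then y_t = exp(-2t)(u_t - 2u), y_tt = exp(-2t)(u_tt - 4u_t + 4u), y_ξξ = exp(-2t)u_ξξ; substituting and dividing by exp(-2t), the lower-order terms cancel: u_tt = u_ξξ (standard wave equation).
Data for u: u(ξ,0) = y(ξ,0) = 2sin(2ξ) - sin(3ξ); u_t(ξ,0) = y_t(ξ,0) + 2y(ξ,0) = 8sin(4ξ). The boundary conditions carry over: u(0,t) = u(π,t) = 0.
Separating variables: u = Σ [A_n cos(ω_n t) + B_n sin(ω_n t)] sin(nξ), ω_n = n. From ICs (B_n = velocity coefficient / ω_n): A_2=2, A_3=-1, B_4=2.
So u(ξ,t) = 2sin(4t)sin(4ξ) + 2sin(2ξ)cos(2t) - sin(3ξ)cos(3t), and y(ξ,t) = exp(-2t)u(ξ,t).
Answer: y(ξ, t) = 2exp(-2t)sin(4t)sin(4ξ) + 2exp(-2t)sin(2ξ)cos(2t) - exp(-2t)sin(3ξ)cos(3t)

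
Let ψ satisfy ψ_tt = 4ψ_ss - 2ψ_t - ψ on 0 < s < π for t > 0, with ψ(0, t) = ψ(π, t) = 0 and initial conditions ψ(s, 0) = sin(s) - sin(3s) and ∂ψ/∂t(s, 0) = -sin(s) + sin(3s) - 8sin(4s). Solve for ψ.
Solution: Substitute ψ = exp(-t)u, i.e. u = exp(t)ψ.
By the product rule, ψ_t = exp(-t)(u_t - u), ψ_tt = exp(-t)(u_tt - 2u_t + u), ψ_ss = exp(-t)u_ss.
Substituting into the PDE and dividing by exp(-t): u_tt - 2u_t + u = 4u_ss - 2(u_t - u) - u.
The lower-order terms cancel, leaving the standard wave equation u_tt = 4u_ss.
Initial data for u: u(s,0) = ψ(s,0) = sin(s) - sin(3s); u_t(s,0) = ψ_t(s,0) + ψ(s,0) = -8sin(4s). The boundary conditions carry over: u(0,t) = u(π,t) = 0.
Solve for u:
  Using separation of variables u = X(s)T(t):
  Eigenfunctions: sin(ns), n = 1, 2, 3, ...
  General solution: u(s, t) = Σ [A_n cos(2n t) + B_n sin(2n t)] sin(ns)
  From u(s,0) = sin(s) - sin(3s): A_1=1, A_3=-1. From u_t(s,0) = -8sin(4s), using u_t(s,0) = Σ ω_n B_n sin(ns) with ω_n = 2n: B_4 = (-8)/8 = -1.
Hence u(s,t) = sin(s)cos(2t) - sin(3s)cos(6t) - sin(4s)sin(8t).
Transform back: ψ(s,t) = exp(-t)u(s,t).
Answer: ψ(s, t) = exp(-t)sin(s)cos(2t) - exp(-t)sin(3s)cos(6t) - exp(-t)sin(4s)sin(8t)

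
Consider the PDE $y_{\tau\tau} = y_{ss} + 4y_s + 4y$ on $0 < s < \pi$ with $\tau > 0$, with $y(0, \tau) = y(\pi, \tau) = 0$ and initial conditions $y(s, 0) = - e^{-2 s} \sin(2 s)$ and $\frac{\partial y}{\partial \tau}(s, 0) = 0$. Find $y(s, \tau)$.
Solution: Substitute $y = e^{-2s}u$, i.e. $u = e^{2s}y$.
By the product rule, $y_s = e^{-2s}(u_s - 2u)$, $y_{ss} = e^{-2s}(u_{ss} - 4u_s + 4u)$, $y_{\tau\tau} = e^{-2s}u_{\tau\tau}$.
Substituting into the PDE and dividing by $e^{-2s}$: $u_{\tau\tau} = (u_{ss} - 4u_s + 4u) + 4(u_s - 2u) + 4u$.
The lower-order terms cancel, leaving the standard wave equation $u_{\tau\tau} = u_{ss}$.
Initial data for $u$: $u(s,0) = e^{2s}y(s,0) = - \sin(2 s)$; $u_{\tau}(s,0) = e^{2s}y_{\tau}(s,0) = 0$. The boundary conditions carry over: $u(0,\tau) = u(\pi,\tau) = 0$.
Solve for $u$:
  Using separation of variables $u = X(s)T(\tau)$:
  Eigenfunctions: $\sin(ns)$, $n = 1, 2, 3, \ldots$
  General solution: $u(s, \tau) = \sum [A_n \cos(n \tau) + B_n \sin(n \tau)] \sin(ns)$
  From $u(s,0) = - \sin(2 s)$: $A_2=-1$. From $u_{\tau}(s,0) = 0$: all $B_n = 0$.
Hence $u(s,\tau) = - \sin(2 s) \cos(2 \tau)$.
Transform back: $y(s,\tau) = e^{-2s}u(s,\tau)$.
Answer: $y(s, \tau) = - e^{-2 s} \sin(2 s) \cos(2 \tau)$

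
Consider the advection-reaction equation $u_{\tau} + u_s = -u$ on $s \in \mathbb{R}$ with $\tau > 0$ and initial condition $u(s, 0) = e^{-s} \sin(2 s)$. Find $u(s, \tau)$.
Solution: Substitute $u = e^{-s}w$.
Then $u_s = e^{-s}(w_s - w)$, $u_{\tau} = e^{-s}w_{\tau}$; substituting and dividing by $e^{-s}$, the lower-order terms cancel: $w_{\tau} + w_s = 0$ (standard advection equation).
Data for $w$: $w(s,0) = e^{s}u(s,0) = \sin(2 s)$.
By characteristics ($ds/d\tau = 1$), $w(s,\tau) = f(s - \tau)$ with $f = w( \cdot , 0)$.
So $w(s,\tau) = \sin(2 s - 2 \tau)$, and $u(s,\tau) = e^{-s}w(s,\tau)$.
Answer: $u(s, \tau) = - e^{-s} \sin(2 \tau - 2 s)$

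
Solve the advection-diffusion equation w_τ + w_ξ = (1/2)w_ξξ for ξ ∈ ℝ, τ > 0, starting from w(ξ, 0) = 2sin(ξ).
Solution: Moving frame: η = ξ - τ, σ = τ, w = u(η,σ), so w_τ = u_σ - u_η and w_ξξ = u_ηη.
Hence w_τ + w_ξ = u_σ and the PDE becomes the heat equation u_σ = (1/2)u_ηη on η ∈ ℝ.
Initial data: u(η,0) = w(η,0) = 2sin(η). Each mode sin(nη) decays as exp(-n²σ/2) on ℝ, so u(η,σ) = Σ c_n exp(-n²σ/2) sin(nη) with c_1=2: u(η,σ) = 2exp(-σ/2)sin(η).
Substituting back: w(ξ,τ) = u(ξ - τ, τ).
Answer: w(ξ, τ) = 2exp(-τ/2)sin(ξ - τ)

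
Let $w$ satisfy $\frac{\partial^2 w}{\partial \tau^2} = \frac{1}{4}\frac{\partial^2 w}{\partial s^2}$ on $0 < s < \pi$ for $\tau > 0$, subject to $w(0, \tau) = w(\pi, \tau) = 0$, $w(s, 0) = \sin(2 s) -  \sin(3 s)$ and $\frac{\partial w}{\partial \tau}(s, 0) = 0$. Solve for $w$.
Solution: Separating variables: $w = \sum [A_n \cos(\omega_n \tau) + B_n \sin(\omega_n \tau)] \sin(ns)$, $\omega_n = n/2$. From ICs: $A_2=1, A_3=-1$.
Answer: $w(s, \tau) = \sin(2 s) \cos(\tau) -  \sin(3 s) \cos(3 \tau/2)$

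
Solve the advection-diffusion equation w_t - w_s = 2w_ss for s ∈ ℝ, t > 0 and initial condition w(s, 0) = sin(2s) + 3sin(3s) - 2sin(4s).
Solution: Moving frame: η = s + t, σ = t, w = u(η,σ), so w_t = u_σ + u_η and w_ss = u_ηη.
Hence w_t - w_s = u_σ and the PDE becomes the heat equation u_σ = 2u_ηη on η ∈ ℝ.
Initial data: u(η,0) = w(η,0) = sin(2η) + 3sin(3η) - 2sin(4η). Each mode sin(nη) decays as exp(-2n²σ) on ℝ, so u(η,σ) = Σ c_n exp(-2n²σ) sin(nη) with c_2=1, c_3=3, c_4=-2: u(η,σ) = exp(-8σ)sin(2η) + 3exp(-18σ)sin(3η) - 2exp(-32σ)sin(4η).
Substituting back: w(s,t) = u(s + t, t).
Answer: w(s, t) = exp(-8t)sin(2s + 2t) + 3exp(-18t)sin(3s + 3t) - 2exp(-32t)sin(4s + 4t)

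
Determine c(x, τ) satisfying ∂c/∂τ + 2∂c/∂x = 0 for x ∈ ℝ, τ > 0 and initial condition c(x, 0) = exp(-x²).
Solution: By characteristics (dx/dτ = 2), c(x,τ) = f(x - 2τ) with f = c(·, 0).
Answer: c(x, τ) = exp(-(x - 2τ)²)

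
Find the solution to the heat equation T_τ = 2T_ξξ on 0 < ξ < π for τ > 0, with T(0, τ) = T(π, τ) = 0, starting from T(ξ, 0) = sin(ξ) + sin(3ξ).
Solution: Using separation of variables T = X(ξ)G(τ):
Eigenfunctions: sin(nξ), n = 1, 2, 3, ...
General solution: T(ξ, τ) = Σ c_n sin(nξ) exp(-2n² τ)
Matching T(ξ,0) = sin(ξ) + sin(3ξ) term by term: c_1=1, c_3=1.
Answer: T(ξ, τ) = exp(-2τ)sin(ξ) + exp(-18τ)sin(3ξ)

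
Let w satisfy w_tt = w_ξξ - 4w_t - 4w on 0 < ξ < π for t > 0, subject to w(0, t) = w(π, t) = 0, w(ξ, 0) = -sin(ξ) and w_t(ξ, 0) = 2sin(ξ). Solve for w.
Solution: Substitute w = exp(-2t)u, i.e. u = exp(2t)w.
By the product rule, w_t = exp(-2t)(u_t - 2u), w_tt = exp(-2t)(u_tt - 4u_t + 4u), w_ξξ = exp(-2t)u_ξξ.
Substituting into the PDE and dividing by exp(-2t): u_tt - 4u_t + 4u = u_ξξ - 4(u_t - 2u) - 4u.
The lower-order terms cancel, leaving the standard wave equation u_tt = u_ξξ.
Initial data for u: u(ξ,0) = w(ξ,0) = -sin(ξ); u_t(ξ,0) = w_t(ξ,0) + 2w(ξ,0) = 0. The boundary conditions carry over: u(0,t) = u(π,t) = 0.
Solve for u:
  Using separation of variables u = X(ξ)T(t):
  Eigenfunctions: sin(nξ), n = 1, 2, 3, ...
  General solution: u(ξ, t) = Σ [A_n cos(n t) + B_n sin(n t)] sin(nξ)
  From u(ξ,0) = -sin(ξ): A_1=-1. From u_t(ξ,0) = 0: all B_n = 0.
Hence u(ξ,t) = -sin(ξ)cos(t).
Transform back: w(ξ,t) = exp(-2t)u(ξ,t).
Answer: w(ξ, t) = -exp(-2t)sin(ξ)cos(t)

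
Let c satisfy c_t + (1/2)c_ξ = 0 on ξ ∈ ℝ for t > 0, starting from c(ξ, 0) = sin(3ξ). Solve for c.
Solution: By method of characteristics (waves move right with speed 1/2):
Along characteristics ξ - (1/2)t = const, c is constant, so c(ξ,t) = f(ξ - (1/2)t) with f = c(·, 0).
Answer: c(ξ, t) = -sin(3t/2 - 3ξ)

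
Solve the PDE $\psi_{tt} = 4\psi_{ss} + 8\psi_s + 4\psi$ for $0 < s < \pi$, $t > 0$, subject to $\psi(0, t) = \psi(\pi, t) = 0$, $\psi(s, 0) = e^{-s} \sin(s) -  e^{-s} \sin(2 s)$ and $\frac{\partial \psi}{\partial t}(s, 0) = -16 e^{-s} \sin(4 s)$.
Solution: Substitute $\psi = e^{-s}u$.
Then $\psi_s = e^{-s}(u_s - u)$, $\psi_{ss} = e^{-s}(u_{ss} - 2u_s + u)$, $\psi_{tt} = e^{-s}u_{tt}$; substituting and dividing by $e^{-s}$, the lower-order terms cancel: $u_{tt} = 4u_{ss}$ (standard wave equation).
Data for $u$: $u(s,0) = e^{s}\psi(s,0) = \sin(s) - \sin(2 s)$; $u_t(s,0) = e^{s}\psi_t(s,0) = -16 \sin(4 s)$. The boundary conditions carry over: $u(0,t) = u(\pi,t) = 0$.
Separating variables: $u = \sum [A_n \cos(\omega_n t) + B_n \sin(\omega_n t)] \sin(ns)$, $\omega_n = 2n$. From ICs ($B_n$ = velocity coefficient / $\omega_n$): $A_1=1, A_2=-1, B_4=-2$.
So $u(s,t) = \sin(s) \cos(2 t) - \sin(2 s) \cos(4 t) - 2 \sin(4 s) \sin(8 t)$, and $\psi(s,t) = e^{-s}u(s,t)$.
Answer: $\psi(s, t) = e^{-s} \sin(s) \cos(2 t) -  e^{-s} \sin(2 s) \cos(4 t) - 2 e^{-s} \sin(4 s) \sin(8 t)$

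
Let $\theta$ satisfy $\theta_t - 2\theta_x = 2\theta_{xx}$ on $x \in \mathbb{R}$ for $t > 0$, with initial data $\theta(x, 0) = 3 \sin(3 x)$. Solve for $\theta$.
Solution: Moving frame: $\eta = x + 2t$, $\sigma = t$, $\theta = u(\eta,\sigma)$, so $\theta_t = u_{\sigma} + 2u_{\eta}$ and $\theta_{xx} = u_{\eta\eta}$.
Hence $\theta_t - 2\theta_x = u_{\sigma}$ and the PDE becomes the heat equation $u_{\sigma} = 2u_{\eta\eta}$ on $\eta \in \mathbb{R}$.
Initial data: $u(\eta,0) = \theta(\eta,0) = 3 \sin(3 \eta)$. Each mode $\sin(n\eta)$ decays as $e^{-2n^2\sigma}$ on $\mathbb{R}$, so $u(\eta,\sigma) = \sum c_n e^{-2n^2\sigma} \sin(n\eta)$ with $c_3=3$: $u(\eta,\sigma) = 3 e^{-18 \sigma} \sin(3 \eta)$.
Substituting back: $\theta(x,t) = u(x + 2t, t)$.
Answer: $\theta(x, t) = 3 e^{-18 t} \sin(6 t + 3 x)$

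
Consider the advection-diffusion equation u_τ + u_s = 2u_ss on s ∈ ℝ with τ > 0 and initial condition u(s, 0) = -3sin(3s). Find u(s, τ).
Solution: Moving frame: η = s - τ, σ = τ, u = w(η,σ), so u_τ = w_σ - w_η and u_ss = w_ηη.
Hence u_τ + u_s = w_σ and the PDE becomes the heat equation w_σ = 2w_ηη on η ∈ ℝ.
Initial data: w(η,0) = u(η,0) = -3sin(3η). Each mode sin(nη) decays as exp(-2n²σ) on ℝ, so w(η,σ) = Σ c_n exp(-2n²σ) sin(nη) with c_3=-3: w(η,σ) = -3exp(-18σ)sin(3η).
Substituting back: u(s,τ) = w(s - τ, τ).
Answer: u(s, τ) = -3exp(-18τ)sin(3s - 3τ)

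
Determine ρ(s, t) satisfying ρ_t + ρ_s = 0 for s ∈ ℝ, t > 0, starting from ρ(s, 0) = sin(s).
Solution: By characteristics (ds/dt = 1), ρ(s,t) = f(s - t) with f = ρ(·, 0).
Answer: ρ(s, t) = sin(s - t)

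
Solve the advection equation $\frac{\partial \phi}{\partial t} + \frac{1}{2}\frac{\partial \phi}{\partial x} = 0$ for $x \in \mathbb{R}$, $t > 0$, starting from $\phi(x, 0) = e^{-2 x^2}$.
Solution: By method of characteristics (waves move right with speed 1/2):
Along characteristics $x - \frac{1}{2}t =$ const, $\phi$ is constant, so $\phi(x,t) = f(x - \frac{1}{2}t)$ with $f = \phi( \cdot , 0)$.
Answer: $\phi(x, t) = e^{-2 (-t/2 + x)^2}$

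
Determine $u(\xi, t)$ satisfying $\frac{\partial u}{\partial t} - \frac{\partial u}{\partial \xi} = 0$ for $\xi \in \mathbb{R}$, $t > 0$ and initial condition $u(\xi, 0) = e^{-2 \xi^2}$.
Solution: By characteristics ($d\xi/dt = -1$), $u(\xi,t) = f(\xi + t)$ with $f = u( \cdot , 0)$.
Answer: $u(\xi, t) = e^{-2 (\xi + t)^2}$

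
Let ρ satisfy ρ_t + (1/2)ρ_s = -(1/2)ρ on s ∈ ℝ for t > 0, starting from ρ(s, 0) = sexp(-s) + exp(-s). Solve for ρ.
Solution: Substitute ρ = exp(-s)u, i.e. u = exp(s)ρ.
By the product rule, ρ_s = exp(-s)(u_s - u), ρ_t = exp(-s)u_t.
Substituting into the PDE and dividing by exp(-s): u_t + (1/2)(u_s - u) = -(1/2)u.
The lower-order terms cancel, leaving the standard advection equation u_t + (1/2)u_s = 0.
Initial data for u: u(s,0) = exp(s)ρ(s,0) = s + 1.
Solve for u:
  By method of characteristics (waves move right with speed 1/2):
  Along characteristics s - (1/2)t = const, u is constant, so u(s,t) = f(s - (1/2)t) with f = u(·, 0).
Hence u(s,t) = s - (1/2)t + 1.
Transform back: ρ(s,t) = exp(-s)u(s,t).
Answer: ρ(s, t) = sexp(-s) - (1/2)texp(-s) + exp(-s)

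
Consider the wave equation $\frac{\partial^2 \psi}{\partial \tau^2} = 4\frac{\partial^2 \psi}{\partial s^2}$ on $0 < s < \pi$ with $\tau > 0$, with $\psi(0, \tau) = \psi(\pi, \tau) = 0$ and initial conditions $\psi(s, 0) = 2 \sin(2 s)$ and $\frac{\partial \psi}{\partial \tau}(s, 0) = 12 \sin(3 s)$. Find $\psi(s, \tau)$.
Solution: Using separation of variables $\psi = X(s)T(\tau)$:
Eigenfunctions: $\sin(ns)$, $n = 1, 2, 3, \ldots$
General solution: $\psi(s, \tau) = \sum [A_n \cos(2n \tau) + B_n \sin(2n \tau)] \sin(ns)$
From $\psi(s,0) = 2 \sin(2 s)$: $A_2=2$. From $\psi_{\tau}(s,0) = 12 \sin(3 s)$, using $\psi_{\tau}(s,0) = \sum \omega_n B_n \sin(ns)$ with $\omega_n = 2n$: $B_3 = 12/6 = 2$.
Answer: $\psi(s, \tau) = 2 \sin(6 \tau) \sin(3 s) + 2 \sin(2 s) \cos(4 \tau)$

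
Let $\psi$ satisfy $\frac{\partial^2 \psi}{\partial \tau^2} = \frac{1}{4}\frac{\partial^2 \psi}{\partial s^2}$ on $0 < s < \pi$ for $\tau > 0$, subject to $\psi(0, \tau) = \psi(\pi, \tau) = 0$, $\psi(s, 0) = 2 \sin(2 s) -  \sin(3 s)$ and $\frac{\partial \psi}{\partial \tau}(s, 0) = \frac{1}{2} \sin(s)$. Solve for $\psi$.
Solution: Using separation of variables $\psi = X(s)T(\tau)$:
Eigenfunctions: $\sin(ns)$, $n = 1, 2, 3, \ldots$
General solution: $\psi(s, \tau) = \sum [A_n \cos(n \tau/2) + B_n \sin(n \tau/2)] \sin(ns)$
From $\psi(s,0) = 2 \sin(2 s) - \sin(3 s)$: $A_2=2, A_3=-1$. From $\psi_{\tau}(s,0) = \frac{1}{2} \sin(s)$, using $\psi_{\tau}(s,0) = \sum \omega_n B_n \sin(ns)$ with $\omega_n = n/2$: $B_1 = (1/2)/(1/2) = 1$.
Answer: $\psi(s, \tau) = \sin(\tau/2) \sin(s) + 2 \sin(2 s) \cos(\tau) -  \sin(3 s) \cos(3 \tau/2)$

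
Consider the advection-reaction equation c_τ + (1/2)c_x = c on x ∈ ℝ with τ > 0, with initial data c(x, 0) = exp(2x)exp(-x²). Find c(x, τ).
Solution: Substitute c = exp(2x)u, i.e. u = exp(-2x)c.
By the product rule, c_x = exp(2x)(u_x + 2u), c_τ = exp(2x)u_τ.
Substituting into the PDE and dividing by exp(2x): u_τ + (1/2)(u_x + 2u) = u.
The lower-order terms cancel, leaving the standard advection equation u_τ + (1/2)u_x = 0.
Initial data for u: u(x,0) = exp(-2x)c(x,0) = exp(-x²).
Solve for u:
  By method of characteristics (waves move right with speed 1/2):
  Along characteristics x - (1/2)τ = const, u is constant, so u(x,τ) = f(x - (1/2)τ) with f = u(·, 0).
Hence u(x,τ) = exp(-(x - τ/2)²).
Transform back: c(x,τ) = exp(2x)u(x,τ).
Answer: c(x, τ) = exp(2x)exp(-(x - τ/2)²)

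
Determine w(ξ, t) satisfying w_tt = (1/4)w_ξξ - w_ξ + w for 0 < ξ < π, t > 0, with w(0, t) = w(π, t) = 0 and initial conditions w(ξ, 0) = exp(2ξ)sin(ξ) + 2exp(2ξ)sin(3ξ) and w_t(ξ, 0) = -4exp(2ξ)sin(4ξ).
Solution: Substitute w = exp(2ξ)u, i.e. u = exp(-2ξ)w.
By the product rule, w_ξ = exp(2ξ)(u_ξ + 2u), w_ξξ = exp(2ξ)(u_ξξ + 4u_ξ + 4u), w_tt = exp(2ξ)u_tt.
Substituting into the PDE and dividing by exp(2ξ): u_tt = (1/4)(u_ξξ + 4u_ξ + 4u) - (u_ξ + 2u) + u.
The lower-order terms cancel, leaving the standard wave equation u_tt = (1/4)u_ξξ.
Initial data for u: u(ξ,0) = exp(-2ξ)w(ξ,0) = sin(ξ) + 2sin(3ξ); u_t(ξ,0) = exp(-2ξ)w_t(ξ,0) = -4sin(4ξ). The boundary conditions carry over: u(0,t) = u(π,t) = 0.
Solve for u:
  Using separation of variables u = X(ξ)T(t):
  Eigenfunctions: sin(nξ), n = 1, 2, 3, ...
  General solution: u(ξ, t) = Σ [A_n cos(n t/2) + B_n sin(n t/2)] sin(nξ)
  From u(ξ,0) = sin(ξ) + 2sin(3ξ): A_1=1, A_3=2. From u_t(ξ,0) = -4sin(4ξ), using u_t(ξ,0) = Σ ω_n B_n sin(nξ) with ω_n = n/2: B_4 = (-4)/2 = -2.
Hence u(ξ,t) = -2sin(2t)sin(4ξ) + sin(ξ)cos(t/2) + 2sin(3ξ)cos(3t/2).
Transform back: w(ξ,t) = exp(2ξ)u(ξ,t).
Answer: w(ξ, t) = -2exp(2ξ)sin(2t)sin(4ξ) + exp(2ξ)sin(ξ)cos(t/2) + 2exp(2ξ)sin(3ξ)cos(3t/2)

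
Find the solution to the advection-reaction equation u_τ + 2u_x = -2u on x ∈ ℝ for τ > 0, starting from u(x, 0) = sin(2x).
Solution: Substitute u = exp(-2τ)w, i.e. w = exp(2τ)u.
By the product rule, u_τ = exp(-2τ)(w_τ - 2w), u_x = exp(-2τ)w_x.
Substituting into the PDE and dividing by exp(-2τ): w_τ - 2w + 2w_x = -2w.
The lower-order terms cancel, leaving the standard advection equation w_τ + 2w_x = 0.
Initial data for w: w(x,0) = u(x,0) = sin(2x).
Solve for w:
  By method of characteristics (waves move right with speed 2):
  Along characteristics x - 2τ = const, w is constant, so w(x,τ) = f(x - 2τ) with f = w(·, 0).
Hence w(x,τ) = sin(2x - 4τ).
Transform back: u(x,τ) = exp(-2τ)w(x,τ).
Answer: u(x, τ) = exp(-2τ)sin(2x - 4τ)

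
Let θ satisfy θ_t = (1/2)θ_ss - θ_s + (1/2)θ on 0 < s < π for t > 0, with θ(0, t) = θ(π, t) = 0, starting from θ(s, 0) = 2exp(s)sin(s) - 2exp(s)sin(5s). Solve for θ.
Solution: Substitute θ = exp(s)u.
Then θ_s = exp(s)(u_s + u), θ_ss = exp(s)(u_ss + 2u_s + u), θ_t = exp(s)u_t; substituting and dividing by exp(s), the lower-order terms cancel: u_t = (1/2)u_ss (standard heat equation).
Data for u: u(s,0) = exp(-s)θ(s,0) = 2sin(s) - 2sin(5s). The boundary conditions carry over: u(0,t) = u(π,t) = 0.
Separating variables: u = Σ c_n exp(-n²t/2) sin(ns). From u(s,0) = 2sin(s) - 2sin(5s): c_1=2, c_5=-2.
So u(s,t) = 2exp(-t/2)sin(s) - 2exp(-25t/2)sin(5s), and θ(s,t) = exp(s)u(s,t).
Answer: θ(s, t) = 2exp(s)exp(-t/2)sin(s) - 2exp(s)exp(-25t/2)sin(5s)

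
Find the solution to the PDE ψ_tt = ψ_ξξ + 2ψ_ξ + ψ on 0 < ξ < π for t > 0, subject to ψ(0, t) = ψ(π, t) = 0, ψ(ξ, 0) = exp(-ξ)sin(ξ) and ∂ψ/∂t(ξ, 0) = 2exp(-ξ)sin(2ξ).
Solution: Substitute ψ = exp(-ξ)u, i.e. u = exp(ξ)ψ.
By the product rule, ψ_ξ = exp(-ξ)(u_ξ - u), ψ_ξξ = exp(-ξ)(u_ξξ - 2u_ξ + u), ψ_tt = exp(-ξ)u_tt.
Substituting into the PDE and dividing by exp(-ξ): u_tt = (u_ξξ - 2u_ξ + u) + 2(u_ξ - u) + u.
The lower-order terms cancel, leaving the standard wave equation u_tt = u_ξξ.
Initial data for u: u(ξ,0) = exp(ξ)ψ(ξ,0) = sin(ξ); u_t(ξ,0) = exp(ξ)ψ_t(ξ,0) = 2sin(2ξ). The boundary conditions carry over: u(0,t) = u(π,t) = 0.
Solve for u:
  Using separation of variables u = X(ξ)T(t):
  Eigenfunctions: sin(nξ), n = 1, 2, 3, ...
  General solution: u(ξ, t) = Σ [A_n cos(n t) + B_n sin(n t)] sin(nξ)
  From u(ξ,0) = sin(ξ): A_1=1. From u_t(ξ,0) = 2sin(2ξ), using u_t(ξ,0) = Σ ω_n B_n sin(nξ) with ω_n = n: B_2 = 2/2 = 1.
Hence u(ξ,t) = sin(2t)sin(2ξ) + sin(ξ)cos(t).
Transform back: ψ(ξ,t) = exp(-ξ)u(ξ,t).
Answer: ψ(ξ, t) = exp(-ξ)sin(2t)sin(2ξ) + exp(-ξ)sin(ξ)cos(t)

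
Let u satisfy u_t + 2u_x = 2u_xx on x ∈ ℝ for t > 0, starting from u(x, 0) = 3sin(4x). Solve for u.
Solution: Moving frame: η = x - 2t, σ = t, u = w(η,σ), so u_t = w_σ - 2w_η and u_xx = w_ηη.
Hence u_t + 2u_x = w_σ and the PDE becomes the heat equation w_σ = 2w_ηη on η ∈ ℝ.
Initial data: w(η,0) = u(η,0) = 3sin(4η). Each mode sin(nη) decays as exp(-2n²σ) on ℝ, so w(η,σ) = Σ c_n exp(-2n²σ) sin(nη) with c_4=3: w(η,σ) = 3exp(-32σ)sin(4η).
Substituting back: u(x,t) = w(x - 2t, t).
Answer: u(x, t) = -3exp(-32t)sin(8t - 4x)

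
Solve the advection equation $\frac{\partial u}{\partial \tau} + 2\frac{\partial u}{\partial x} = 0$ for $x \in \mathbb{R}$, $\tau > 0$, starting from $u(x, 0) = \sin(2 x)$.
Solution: By characteristics ($dx/d\tau = 2$), $u(x,\tau) = f(x - 2\tau)$ with $f = u( \cdot , 0)$.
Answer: $u(x, \tau) = - \sin(4 \tau - 2 x)$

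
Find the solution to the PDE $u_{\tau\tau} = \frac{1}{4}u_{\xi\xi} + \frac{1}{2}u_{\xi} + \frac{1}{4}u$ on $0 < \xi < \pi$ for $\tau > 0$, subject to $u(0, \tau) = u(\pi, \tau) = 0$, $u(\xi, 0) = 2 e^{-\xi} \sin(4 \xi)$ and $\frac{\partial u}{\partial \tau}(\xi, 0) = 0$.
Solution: Substitute $u = e^{-\xi}w$.
Then $u_{\xi} = e^{-\xi}(w_{\xi} - w)$, $u_{\xi\xi} = e^{-\xi}(w_{\xi\xi} - 2w_{\xi} + w)$, $u_{\tau\tau} = e^{-\xi}w_{\tau\tau}$; substituting and dividing by $e^{-\xi}$, the lower-order terms cancel: $w_{\tau\tau} = \frac{1}{4}w_{\xi\xi}$ (standard wave equation).
Data for $w$: $w(\xi,0) = e^{\xi}u(\xi,0) = 2 \sin(4 \xi)$; $w_{\tau}(\xi,0) = e^{\xi}u_{\tau}(\xi,0) = 0$. The boundary conditions carry over: $w(0,\tau) = w(\pi,\tau) = 0$.
Separating variables: $w = \sum [A_n \cos(\omega_n \tau) + B_n \sin(\omega_n \tau)] \sin(n\xi)$, $\omega_n = n/2$. From ICs: $A_4=2$.
So $w(\xi,\tau) = 2 \sin(4 \xi) \cos(2 \tau)$, and $u(\xi,\tau) = e^{-\xi}w(\xi,\tau)$.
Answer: $u(\xi, \tau) = 2 e^{-\xi} \sin(4 \xi) \cos(2 \tau)$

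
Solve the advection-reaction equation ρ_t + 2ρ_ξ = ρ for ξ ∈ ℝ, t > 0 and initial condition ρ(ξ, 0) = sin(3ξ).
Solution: Substitute ρ = exp(t)u, i.e. u = exp(-t)ρ.
By the product rule, ρ_t = exp(t)(u_t + u), ρ_ξ = exp(t)u_ξ.
Substituting into the PDE and dividing by exp(t): u_t + u + 2u_ξ = u.
The lower-order terms cancel, leaving the standard advection equation u_t + 2u_ξ = 0.
Initial data for u: u(ξ,0) = ρ(ξ,0) = sin(3ξ).
Solve for u:
  By method of characteristics (waves move right with speed 2):
  Along characteristics ξ - 2t = const, u is constant, so u(ξ,t) = f(ξ - 2t) with f = u(·, 0).
Hence u(ξ,t) = -sin(6t - 3ξ).
Transform back: ρ(ξ,t) = exp(t)u(ξ,t).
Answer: ρ(ξ, t) = -exp(t)sin(6t - 3ξ)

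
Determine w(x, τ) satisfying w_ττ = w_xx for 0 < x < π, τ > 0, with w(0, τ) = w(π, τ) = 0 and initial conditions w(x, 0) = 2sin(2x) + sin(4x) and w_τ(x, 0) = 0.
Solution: Separating variables: w = Σ [A_n cos(ω_n τ) + B_n sin(ω_n τ)] sin(nx), ω_n = n. From ICs: A_2=2, A_4=1.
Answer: w(x, τ) = 2sin(2x)cos(2τ) + sin(4x)cos(4τ)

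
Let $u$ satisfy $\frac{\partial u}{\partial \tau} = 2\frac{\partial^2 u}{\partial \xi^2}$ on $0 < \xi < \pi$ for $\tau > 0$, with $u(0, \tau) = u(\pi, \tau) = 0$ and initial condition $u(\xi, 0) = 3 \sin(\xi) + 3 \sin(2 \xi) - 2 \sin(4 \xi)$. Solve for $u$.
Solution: Separating variables: $u = \sum c_n e^{-2n^2\tau} \sin(n\xi)$. From $u(\xi,0) = 3 \sin(\xi) + 3 \sin(2 \xi) - 2 \sin(4 \xi)$: $c_1=3, c_2=3, c_4=-2$.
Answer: $u(\xi, \tau) = 3 e^{-2 \tau} \sin(\xi) + 3 e^{-8 \tau} \sin(2 \xi) - 2 e^{-32 \tau} \sin(4 \xi)$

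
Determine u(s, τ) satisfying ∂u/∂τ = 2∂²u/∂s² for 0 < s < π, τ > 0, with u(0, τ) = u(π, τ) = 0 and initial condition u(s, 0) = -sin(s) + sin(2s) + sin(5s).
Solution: Using separation of variables u = X(s)T(τ):
Eigenfunctions: sin(ns), n = 1, 2, 3, ...
General solution: u(s, τ) = Σ c_n sin(ns) exp(-2n² τ)
Matching u(s,0) = -sin(s) + sin(2s) + sin(5s) term by term: c_1=-1, c_2=1, c_5=1.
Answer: u(s, τ) = -exp(-2τ)sin(s) + exp(-8τ)sin(2s) + exp(-50τ)sin(5s)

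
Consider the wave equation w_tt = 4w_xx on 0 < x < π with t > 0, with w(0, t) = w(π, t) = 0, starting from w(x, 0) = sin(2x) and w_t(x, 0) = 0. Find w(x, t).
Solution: Separating variables: w = Σ [A_n cos(ω_n t) + B_n sin(ω_n t)] sin(nx), ω_n = 2n. From ICs: A_2=1.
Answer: w(x, t) = sin(2x)cos(4t)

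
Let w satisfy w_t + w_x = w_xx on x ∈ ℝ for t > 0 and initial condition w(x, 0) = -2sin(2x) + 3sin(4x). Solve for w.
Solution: Change to a moving frame: let η = x - t, σ = t and write w(x,t) = u(η,σ).
By the chain rule w_t = u_σ - u_η, w_x = u_η, w_xx = u_ηη.
Then w_t + w_x = u_σ: the advection term cancels and the PDE becomes the heat equation u_σ = u_ηη on η ∈ ℝ.
Initial data: u(η,0) = w(η,0) = -2sin(2η) + 3sin(4η).
On η ∈ ℝ each mode satisfies (sin(nη))″ = -n² sin(nη), so exp(-n²σ) sin(nη) solves the heat equation; by superposition u(η,σ) = Σ c_n exp(-n²σ) sin(nη).
Reading off the coefficients: c_2=-2, c_4=3, so u(η,σ) = -2exp(-4σ)sin(2η) + 3exp(-16σ)sin(4η).
Substituting back η = x - t, σ = t: w(x,t) = u(x - t, t).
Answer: w(x, t) = 2exp(-4t)sin(2t - 2x) - 3exp(-16t)sin(4t - 4x)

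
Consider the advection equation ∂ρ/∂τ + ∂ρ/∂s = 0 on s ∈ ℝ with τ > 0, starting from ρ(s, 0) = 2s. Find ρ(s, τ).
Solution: By characteristics (ds/dτ = 1), ρ(s,τ) = f(s - τ) with f = ρ(·, 0).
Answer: ρ(s, τ) = 2s - 2τ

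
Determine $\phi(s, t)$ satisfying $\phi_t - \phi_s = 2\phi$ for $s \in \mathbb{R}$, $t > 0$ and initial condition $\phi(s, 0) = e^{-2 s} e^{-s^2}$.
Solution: Substitute $\phi = e^{-2s}u$, i.e. $u = e^{2s}\phi$.
By the product rule, $\phi_s = e^{-2s}(u_s - 2u)$, $\phi_t = e^{-2s}u_t$.
Substituting into the PDE and dividing by $e^{-2s}$: $u_t - (u_s - 2u) = 2u$.
The lower-order terms cancel, leaving the standard advection equation $u_t - u_s = 0$.
Initial data for $u$: $u(s,0) = e^{2s}\phi(s,0) = e^{-s^2}$.
Solve for $u$:
  By method of characteristics (waves move left with speed 1):
  Along characteristics $s + t =$ const, $u$ is constant, so $u(s,t) = f(s + t)$ with $f = u( \cdot , 0)$.
Hence $u(s,t) = e^{-(s + t)^2}$.
Transform back: $\phi(s,t) = e^{-2s}u(s,t)$.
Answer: $\phi(s, t) = e^{-2 s} e^{-(s + t)^2}$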